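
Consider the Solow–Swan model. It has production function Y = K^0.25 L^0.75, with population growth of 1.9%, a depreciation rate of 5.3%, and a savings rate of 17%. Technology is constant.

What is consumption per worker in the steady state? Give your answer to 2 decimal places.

c* = 1.11

Steady state requires s·f(k) = (n + δ)·k, i.e. s·k^α = (n + δ)·k.
Rearranging, k^(1−α) = s / (n + δ).
k^0.75 = 0.17 / (0.019 + 0.053) = 0.17 / 0.072 = 2.3611
k* = 2.3611^(1/0.75) ≈ 3.1440
y* = (k*)^α = 3.1440^0.25 ≈ 1.3316
c* = (1 − s)·y* = (1 − 0.17) × 1.3316 ≈ 1.1052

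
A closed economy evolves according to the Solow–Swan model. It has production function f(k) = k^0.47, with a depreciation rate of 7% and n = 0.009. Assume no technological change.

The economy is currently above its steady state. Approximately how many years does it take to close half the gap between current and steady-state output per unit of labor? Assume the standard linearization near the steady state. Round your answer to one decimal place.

about 16.6 years

Near the steady state the convergence rate is λ = (1 − α)(n + δ).
λ = (1 − 0.47) × 0.079 = 0.53 × 0.079 = 0.04187
Half-life = ln 2 / λ = 0.6931 / 0.04187 ≈ 16.55 years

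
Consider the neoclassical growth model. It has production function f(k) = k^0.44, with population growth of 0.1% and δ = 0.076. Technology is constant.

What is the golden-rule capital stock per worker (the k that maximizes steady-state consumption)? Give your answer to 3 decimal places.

k_gold ≈ 22.476

The golden rule sets f'(k) = n + δ, i.e. α·k^(α−1) = n + δ.
So k^(1−α) = α / (n + δ) = 0.44 / 0.077 = 5.7143.
k_gold = 5.7143^(1/0.56) ≈ 22.4760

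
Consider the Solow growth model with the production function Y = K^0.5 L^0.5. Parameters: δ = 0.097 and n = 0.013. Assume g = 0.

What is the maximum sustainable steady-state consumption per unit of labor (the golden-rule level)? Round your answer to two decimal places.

c_gold ≈ 2.27

At the golden rule, f'(k) = n + δ, so α·k^(α−1) = n + δ and k_gold = (α/(n + δ))^(1/(1−α)).
k_gold = (0.5/0.110)^(1/0.5) = 4.5455^2 ≈ 20.6616
c_gold = f(k_gold) − (n + δ)·k_gold = 4.5455 − 0.110×20.6616 ≈ 2.2727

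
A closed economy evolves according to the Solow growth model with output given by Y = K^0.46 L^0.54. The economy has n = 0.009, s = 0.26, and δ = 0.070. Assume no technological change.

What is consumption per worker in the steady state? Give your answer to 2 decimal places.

In steady state, investment equals break-even investment: s·k^α = (n + δ)·k.
Dividing both sides by k: k^(1−α) = s / (n + δ).
k^0.54 = 0.26 / (0.009 + 0.070) = 0.26 / 0.079 = 3.2911
k* = 3.2911^(1/0.54) ≈ 9.0790
y* = (k*)^α = 9.0790^0.46 ≈ 2.7587
c* = (1 − s)·y* = (1 − 0.26) × 2.7587 ≈ 2.0414

c* = 2.04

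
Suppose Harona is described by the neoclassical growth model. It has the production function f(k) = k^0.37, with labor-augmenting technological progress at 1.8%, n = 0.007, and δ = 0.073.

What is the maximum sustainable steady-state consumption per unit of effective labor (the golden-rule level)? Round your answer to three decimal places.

At the golden rule, f'(k) = n + g + δ, so α·k^(α−1) = n + g + δ and k_gold = (α/(n + g + δ))^(1/(1−α)).
k_gold = (0.37/0.098)^(1/0.63) = 3.7755^1.5873 ≈ 8.2382
c_gold = f(k_gold) − (n + g + δ)·k_gold = 2.1820 − 0.098×8.2382 ≈ 1.3747

c_gold ≈ 1.375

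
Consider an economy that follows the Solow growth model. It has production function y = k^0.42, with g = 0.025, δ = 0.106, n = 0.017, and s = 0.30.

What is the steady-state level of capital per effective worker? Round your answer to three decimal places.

Steady state requires s·f(k) = (n + g + δ)·k, i.e. s·k^α = (n + g + δ)·k.
Rearranging, k^(1−α) = s / (n + g + δ).
k^0.58 = 0.30 / (0.017 + 0.025 + 0.106) = 0.30 / 0.148 = 2.0270
k* = 2.0270^(1/0.58) ≈ 3.3811

k* ≈ 3.381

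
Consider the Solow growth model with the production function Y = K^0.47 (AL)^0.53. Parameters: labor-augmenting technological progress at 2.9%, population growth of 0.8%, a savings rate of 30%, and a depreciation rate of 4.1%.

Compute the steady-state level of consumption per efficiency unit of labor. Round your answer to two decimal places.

At the steady state, Δk = 0, so s·k^α = (n + g + δ)·k.
Rearranging, k^(1−α) = s / (n + g + δ).
k^0.53 = 0.30 / (0.008 + 0.029 + 0.041) = 0.30 / 0.078 = 3.8462
k* = 3.8462^(1/0.53) ≈ 12.7009
y* = (k*)^α = 12.7009^0.47 ≈ 3.3022
c* = (1 − s)·y* = (1 − 0.30) × 3.3022 ≈ 2.3115

c* ≈ 2.31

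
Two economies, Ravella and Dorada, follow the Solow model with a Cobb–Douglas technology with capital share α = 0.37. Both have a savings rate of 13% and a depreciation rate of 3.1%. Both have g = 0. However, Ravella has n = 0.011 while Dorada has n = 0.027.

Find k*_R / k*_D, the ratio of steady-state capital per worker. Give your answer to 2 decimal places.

Steady-state k* = [s/(n + δ)]^(1/(1−α)), so the ratio is [ (s_R/(n + δ)_R) / (s_D/(n + δ)_D) ]^1.5873.
s_R/(n + δ)_R = 0.13/0.042 = 3.0952; s_D/(n + δ)_D = 0.13/0.058 = 2.2414.
Ratio = (3.0952/2.2414)^1.5873 = 1.3809^1.5873 ≈ 1.6691

k*_R / k*_D ≈ 1.67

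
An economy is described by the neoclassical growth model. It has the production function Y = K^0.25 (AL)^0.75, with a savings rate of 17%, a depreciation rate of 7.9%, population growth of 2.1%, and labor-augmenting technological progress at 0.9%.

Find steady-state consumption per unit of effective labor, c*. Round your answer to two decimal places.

In steady state, investment equals break-even investment: s·k^α = (n + g + δ)·k.
Rearranging, k^(1−α) = s / (n + g + δ).
k^0.75 = 0.17 / (0.021 + 0.009 + 0.079) = 0.17 / 0.109 = 1.5596
k* = 1.5596^(1/0.75) ≈ 1.8086
y* = (k*)^α = 1.8086^0.25 ≈ 1.1597
c* = (1 − s)·y* = (1 − 0.17) × 1.1597 ≈ 0.9626

c* = 0.96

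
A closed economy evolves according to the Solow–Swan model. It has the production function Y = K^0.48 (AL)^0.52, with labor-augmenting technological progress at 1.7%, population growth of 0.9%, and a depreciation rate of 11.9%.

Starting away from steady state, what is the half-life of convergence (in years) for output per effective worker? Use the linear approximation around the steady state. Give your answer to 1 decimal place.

Near the steady state the convergence rate is λ = (1 − α)(n + g + δ).
λ = (1 − 0.48) × 0.145 = 0.52 × 0.145 = 0.0754
Half-life = ln 2 / λ = 0.6931 / 0.0754 ≈ 9.19 years

half-life ≈ 9.2 years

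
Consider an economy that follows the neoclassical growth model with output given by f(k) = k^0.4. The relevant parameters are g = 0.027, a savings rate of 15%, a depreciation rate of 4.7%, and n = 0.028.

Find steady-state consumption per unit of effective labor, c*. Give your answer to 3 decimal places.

At the steady state, Δk = 0, so s·k^α = (n + g + δ)·k.
Rearranging, k^(1−α) = s / (n + g + δ).
k^0.6 = 0.15 / (0.028 + 0.027 + 0.047) = 0.15 / 0.102 = 1.4706
k* = 1.4706^(1/0.6) ≈ 1.9018
y* = (k*)^α = 1.9018^0.4 ≈ 1.2932
c* = (1 − s)·y* = (1 − 0.15) × 1.2932 ≈ 1.0992

c* = 1.099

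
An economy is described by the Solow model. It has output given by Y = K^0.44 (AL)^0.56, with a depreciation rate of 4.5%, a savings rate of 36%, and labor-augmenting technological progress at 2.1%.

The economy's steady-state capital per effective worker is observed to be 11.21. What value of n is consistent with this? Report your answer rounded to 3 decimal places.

In steady state, investment equals break-even investment: s·k^α = (n + g + δ)·k.
So s / (n + g + δ) = (k*)^(1−α) = 11.21^0.56 = 3.8706.
Therefore n + g + δ = s / 3.8706 = 0.36 / 3.8706 = 0.0930, so n = 0.0930 − 0.066 = 0.0270.

n ≈ 0.027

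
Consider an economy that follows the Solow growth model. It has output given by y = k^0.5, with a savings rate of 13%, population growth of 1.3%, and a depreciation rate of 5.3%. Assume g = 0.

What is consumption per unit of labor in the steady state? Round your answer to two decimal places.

c* = 1.71

At the steady state, Δk = 0, so s·k^α = (n + δ)·k.
Dividing both sides by k: k^(1−α) = s / (n + δ).
k^0.5 = 0.13 / (0.013 + 0.053) = 0.13 / 0.066 = 1.9697
k* = 1.9697^(1/0.5) ≈ 3.8797
y* = (k*)^α = 3.8797^0.5 ≈ 1.9697
c* = (1 − s)·y* = (1 − 0.13) × 1.9697 ≈ 1.7136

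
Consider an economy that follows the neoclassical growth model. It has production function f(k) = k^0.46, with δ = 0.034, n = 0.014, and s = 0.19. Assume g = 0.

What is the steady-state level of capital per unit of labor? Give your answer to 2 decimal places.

Steady state requires s·f(k) = (n + δ)·k, i.e. s·k^α = (n + δ)·k.
Rearranging, k^(1−α) = s / (n + δ).
k^0.54 = 0.19 / (0.014 + 0.034) = 0.19 / 0.048 = 3.9583
k* = 3.9583^(1/0.54) ≈ 12.7790

k* ≈ 12.78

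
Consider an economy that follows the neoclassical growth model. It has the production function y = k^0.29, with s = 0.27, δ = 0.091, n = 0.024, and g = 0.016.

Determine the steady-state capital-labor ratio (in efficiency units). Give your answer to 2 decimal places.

k* = 2.77

Steady state requires s·f(k) = (n + g + δ)·k, i.e. s·k^α = (n + g + δ)·k.
Rearranging, k^(1−α) = s / (n + g + δ).
k^0.71 = 0.27 / (0.024 + 0.016 + 0.091) = 0.27 / 0.131 = 2.0611
k* = 2.0611^(1/0.71) ≈ 2.7694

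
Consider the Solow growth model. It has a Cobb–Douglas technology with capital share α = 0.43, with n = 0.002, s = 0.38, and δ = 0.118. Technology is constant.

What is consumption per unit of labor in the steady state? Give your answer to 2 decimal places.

c* ≈ 1.48

At the steady state, Δk = 0, so s·k^α = (n + δ)·k.
Rearranging, k^(1−α) = s / (n + δ).
k^0.57 = 0.38 / (0.002 + 0.118) = 0.38 / 0.120 = 3.1667
k* = 3.1667^(1/0.57) ≈ 7.5554
y* = (k*)^α = 7.5554^0.43 ≈ 2.3859
c* = (1 − s)·y* = (1 − 0.38) × 2.3859 ≈ 1.4793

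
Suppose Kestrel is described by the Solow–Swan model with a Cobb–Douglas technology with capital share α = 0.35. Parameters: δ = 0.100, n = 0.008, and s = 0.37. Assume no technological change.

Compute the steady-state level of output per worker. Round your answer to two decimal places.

y* = 1.94

In steady state, investment equals break-even investment: s·k^α = (n + δ)·k.
Rearranging, k^(1−α) = s / (n + δ).
k^0.65 = 0.37 / (0.008 + 0.100) = 0.37 / 0.108 = 3.4259
k* = 3.4259^(1/0.65) ≈ 6.6486
y* = (k*)^α = 6.6486^0.35 ≈ 1.9407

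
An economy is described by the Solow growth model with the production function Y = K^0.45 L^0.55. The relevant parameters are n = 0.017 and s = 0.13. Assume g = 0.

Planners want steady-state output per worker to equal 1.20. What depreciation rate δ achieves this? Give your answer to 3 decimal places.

In steady state, investment equals break-even investment: s·k^α = (n + δ)·k.
Since y* = [s/(n + δ)]^(α/(1−α)), we have s/(n + δ) = (y*)^((1−α)/α) = 1.20^1.2222 = 1.2496.
Therefore n + δ = s / 1.2496 = 0.13 / 1.2496 = 0.1040, so δ = 0.1040 − 0.017 = 0.0870.

δ ≈ 0.087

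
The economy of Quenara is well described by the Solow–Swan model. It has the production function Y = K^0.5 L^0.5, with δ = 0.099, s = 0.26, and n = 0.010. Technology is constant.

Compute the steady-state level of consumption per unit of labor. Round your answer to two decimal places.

c* = 1.77

At the steady state, Δk = 0, so s·k^α = (n + δ)·k.
Rearranging, k^(1−α) = s / (n + δ).
k^0.5 = 0.26 / (0.010 + 0.099) = 0.26 / 0.109 = 2.3853
k* = 2.3853^(1/0.5) ≈ 5.6897
y* = (k*)^α = 5.6897^0.5 ≈ 2.3853
c* = (1 − s)·y* = (1 − 0.26) × 2.3853 ≈ 1.7651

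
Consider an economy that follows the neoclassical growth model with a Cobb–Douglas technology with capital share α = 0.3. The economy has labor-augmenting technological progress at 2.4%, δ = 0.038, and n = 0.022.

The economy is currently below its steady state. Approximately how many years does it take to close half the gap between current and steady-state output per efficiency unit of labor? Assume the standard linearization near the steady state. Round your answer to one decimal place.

about 11.8 years

Near the steady state the convergence rate is λ = (1 − α)(n + g + δ).
λ = (1 − 0.3) × 0.084 = 0.7 × 0.084 = 0.0588
Half-life = ln 2 / λ = 0.6931 / 0.0588 ≈ 11.79 years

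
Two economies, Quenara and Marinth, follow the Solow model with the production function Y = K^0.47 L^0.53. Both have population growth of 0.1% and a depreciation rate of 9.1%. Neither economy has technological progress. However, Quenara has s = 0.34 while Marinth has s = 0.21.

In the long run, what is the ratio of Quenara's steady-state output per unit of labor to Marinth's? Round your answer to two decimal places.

ratio ≈ 1.53

Steady-state y* = [s/(n + δ)]^(α/(1−α)), so the ratio is [ (s_Q/(n + δ)_Q) / (s_M/(n + δ)_M) ]^0.8868.
s_Q/(n + δ)_Q = 0.34/0.092 = 3.6957; s_M/(n + δ)_M = 0.21/0.092 = 2.2826.
Ratio = (3.6957/2.2826)^0.8868 = 1.6191^0.8868 ≈ 1.5331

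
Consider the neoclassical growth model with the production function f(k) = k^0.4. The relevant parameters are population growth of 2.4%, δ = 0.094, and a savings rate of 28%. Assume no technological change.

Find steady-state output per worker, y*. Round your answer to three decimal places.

y* = 1.779

In steady state, investment equals break-even investment: s·k^α = (n + δ)·k.
Dividing both sides by k: k^(1−α) = s / (n + δ).
k^0.6 = 0.28 / (0.024 + 0.094) = 0.28 / 0.118 = 2.3729
k* = 2.3729^(1/0.6) ≈ 4.2215
y* = (k*)^α = 4.2215^0.4 ≈ 1.7790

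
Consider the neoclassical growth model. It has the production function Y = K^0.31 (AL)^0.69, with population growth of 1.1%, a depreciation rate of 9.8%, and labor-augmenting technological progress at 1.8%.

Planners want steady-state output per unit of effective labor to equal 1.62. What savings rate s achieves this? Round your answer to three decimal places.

At the steady state, Δk = 0, so s·k^α = (n + g + δ)·k.
Since y* = [s/(n + g + δ)]^(α/(1−α)), we have s/(n + g + δ) = (y*)^((1−α)/α) = 1.62^2.2258 = 2.9264.
Therefore s = 2.9264 × (n + g + δ) = 2.9264 × 0.127 = 0.3717.

s ≈ 0.372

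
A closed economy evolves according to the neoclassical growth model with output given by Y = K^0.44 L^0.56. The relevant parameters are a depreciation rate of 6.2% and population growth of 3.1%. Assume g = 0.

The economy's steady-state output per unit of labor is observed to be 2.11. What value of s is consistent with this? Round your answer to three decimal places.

At the steady state, Δk = 0, so s·k^α = (n + δ)·k.
Since y* = [s/(n + δ)]^(α/(1−α)), we have s/(n + δ) = (y*)^((1−α)/α) = 2.11^1.2727 = 2.5865.
Therefore s = 2.5865 × (n + δ) = 2.5865 × 0.093 = 0.2405.

s ≈ 0.241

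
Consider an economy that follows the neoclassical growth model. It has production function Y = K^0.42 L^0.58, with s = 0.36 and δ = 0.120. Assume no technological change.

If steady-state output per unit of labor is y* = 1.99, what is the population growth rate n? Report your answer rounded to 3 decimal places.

n ≈ 0.019

In steady state, investment equals break-even investment: s·k^α = (n + δ)·k.
Since y* = [s/(n + δ)]^(α/(1−α)), we have s/(n + δ) = (y*)^((1−α)/α) = 1.99^1.381 = 2.5865.
Therefore n + δ = s / 2.5865 = 0.36 / 2.5865 = 0.1392, so n = 0.1392 − 0.120 = 0.0192.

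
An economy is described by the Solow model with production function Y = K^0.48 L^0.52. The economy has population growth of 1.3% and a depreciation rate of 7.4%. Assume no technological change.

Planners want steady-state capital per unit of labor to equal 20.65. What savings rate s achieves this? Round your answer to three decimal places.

In steady state, investment equals break-even investment: s·k^α = (n + δ)·k.
So s / (n + δ) = (k*)^(1−α) = 20.65^0.52 = 4.8279.
Therefore s = 4.8279 × (n + δ) = 4.8279 × 0.087 = 0.4200.

s ≈ 0.420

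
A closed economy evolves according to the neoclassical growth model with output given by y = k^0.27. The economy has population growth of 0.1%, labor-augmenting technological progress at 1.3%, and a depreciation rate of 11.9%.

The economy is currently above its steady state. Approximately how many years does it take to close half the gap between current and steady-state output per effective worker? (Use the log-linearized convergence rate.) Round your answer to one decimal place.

half-life ≈ 7.1 years

Near the steady state the convergence rate is λ = (1 − α)(n + g + δ).
λ = (1 − 0.27) × 0.133 = 0.73 × 0.133 = 0.09709
Half-life = ln 2 / λ = 0.6931 / 0.09709 ≈ 7.14 years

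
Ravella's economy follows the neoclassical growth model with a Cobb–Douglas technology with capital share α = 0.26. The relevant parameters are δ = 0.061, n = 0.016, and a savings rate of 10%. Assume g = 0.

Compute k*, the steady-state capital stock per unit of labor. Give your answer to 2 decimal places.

Steady state requires s·f(k) = (n + δ)·k, i.e. s·k^α = (n + δ)·k.
Rearranging, k^(1−α) = s / (n + δ).
k^0.74 = 0.10 / (0.016 + 0.061) = 0.10 / 0.077 = 1.2987
k* = 1.2987^(1/0.74) ≈ 1.4236

k* ≈ 1.42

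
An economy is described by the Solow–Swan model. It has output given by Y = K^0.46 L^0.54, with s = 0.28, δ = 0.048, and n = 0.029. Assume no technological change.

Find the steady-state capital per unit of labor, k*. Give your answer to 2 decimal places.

k* ≈ 10.92

In steady state, investment equals break-even investment: s·k^α = (n + δ)·k.
Rearranging, k^(1−α) = s / (n + δ).
k^0.54 = 0.28 / (0.029 + 0.048) = 0.28 / 0.077 = 3.6364
k* = 3.6364^(1/0.54) ≈ 10.9215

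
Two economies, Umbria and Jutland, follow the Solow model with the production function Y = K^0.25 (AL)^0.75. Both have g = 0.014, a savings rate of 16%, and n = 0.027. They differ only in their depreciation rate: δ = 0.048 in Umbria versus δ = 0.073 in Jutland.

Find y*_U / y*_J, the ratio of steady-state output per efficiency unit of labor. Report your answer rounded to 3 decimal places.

Steady-state y* = [s/(n + g + δ)]^(α/(1−α)), so the ratio is [ (s_U/(n + g + δ)_U) / (s_J/(n + g + δ)_J) ]^0.3333.
s_U/(n + g + δ)_U = 0.16/0.089 = 1.7978; s_J/(n + g + δ)_J = 0.16/0.114 = 1.4035.
Ratio = (1.7978/1.4035)^0.3333 = 1.2809^0.3333 ≈ 1.0860

y*_U / y*_J ≈ 1.086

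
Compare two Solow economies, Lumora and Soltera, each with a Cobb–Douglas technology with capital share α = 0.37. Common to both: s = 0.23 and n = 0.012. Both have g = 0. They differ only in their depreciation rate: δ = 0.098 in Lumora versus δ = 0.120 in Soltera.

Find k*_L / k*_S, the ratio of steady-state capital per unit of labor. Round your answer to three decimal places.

Steady-state k* = [s/(n + δ)]^(1/(1−α)), so the ratio is [ (s_L/(n + δ)_L) / (s_S/(n + δ)_S) ]^1.5873.
s_L/(n + δ)_L = 0.23/0.110 = 2.0909; s_S/(n + δ)_S = 0.23/0.132 = 1.7424.
Ratio = (2.0909/1.7424)^1.5873 = 1.2000^1.5873 ≈ 1.3356

ratio ≈ 1.336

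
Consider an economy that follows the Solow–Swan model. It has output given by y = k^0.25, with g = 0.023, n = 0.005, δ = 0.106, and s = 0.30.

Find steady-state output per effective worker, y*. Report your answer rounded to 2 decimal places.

At the steady state, Δk = 0, so s·k^α = (n + g + δ)·k.
Rearranging, k^(1−α) = s / (n + g + δ).
k^0.75 = 0.30 / (0.005 + 0.023 + 0.106) = 0.30 / 0.134 = 2.2388
k* = 2.2388^(1/0.75) ≈ 2.9288
y* = (k*)^α = 2.9288^0.25 ≈ 1.3082

y* ≈ 1.31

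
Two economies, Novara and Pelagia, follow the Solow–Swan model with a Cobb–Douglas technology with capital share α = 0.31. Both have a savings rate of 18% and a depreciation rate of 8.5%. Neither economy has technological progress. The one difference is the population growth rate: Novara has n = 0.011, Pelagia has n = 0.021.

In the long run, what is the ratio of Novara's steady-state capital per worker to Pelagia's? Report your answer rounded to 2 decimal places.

Steady-state k* = [s/(n + δ)]^(1/(1−α)), so the ratio is [ (s_N/(n + δ)_N) / (s_P/(n + δ)_P) ]^1.4493.
s_N/(n + δ)_N = 0.18/0.096 = 1.8750; s_P/(n + δ)_P = 0.18/0.106 = 1.6981.
Ratio = (1.8750/1.6981)^1.4493 = 1.1042^1.4493 ≈ 1.1545

ratio ≈ 1.15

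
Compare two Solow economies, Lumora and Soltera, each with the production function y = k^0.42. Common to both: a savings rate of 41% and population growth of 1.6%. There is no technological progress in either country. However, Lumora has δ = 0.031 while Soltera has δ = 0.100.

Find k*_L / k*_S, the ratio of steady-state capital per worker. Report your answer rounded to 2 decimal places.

Steady-state k* = [s/(n + δ)]^(1/(1−α)), so the ratio is [ (s_L/(n + δ)_L) / (s_S/(n + δ)_S) ]^1.7241.
s_L/(n + δ)_L = 0.41/0.047 = 8.7234; s_S/(n + δ)_S = 0.41/0.116 = 3.5345.
Ratio = (8.7234/3.5345)^1.7241 = 2.4681^1.7241 ≈ 4.7476

k*_L / k*_S ≈ 4.75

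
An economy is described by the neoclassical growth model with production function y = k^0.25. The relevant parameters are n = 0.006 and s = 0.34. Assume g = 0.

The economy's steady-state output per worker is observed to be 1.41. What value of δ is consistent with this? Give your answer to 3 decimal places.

δ ≈ 0.115

In steady state, investment equals break-even investment: s·k^α = (n + δ)·k.
Since y* = [s/(n + δ)]^(α/(1−α)), we have s/(n + δ) = (y*)^((1−α)/α) = 1.41^3 = 2.8032.
Therefore n + δ = s / 2.8032 = 0.34 / 2.8032 = 0.1213, so δ = 0.1213 − 0.006 = 0.1153.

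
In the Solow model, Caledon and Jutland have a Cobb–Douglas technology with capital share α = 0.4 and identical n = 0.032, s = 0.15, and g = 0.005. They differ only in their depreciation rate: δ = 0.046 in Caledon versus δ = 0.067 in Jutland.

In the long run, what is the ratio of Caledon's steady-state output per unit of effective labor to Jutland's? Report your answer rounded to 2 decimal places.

y*_C / y*_J ≈ 1.16

Steady-state y* = [s/(n + g + δ)]^(α/(1−α)), so the ratio is [ (s_C/(n + g + δ)_C) / (s_J/(n + g + δ)_J) ]^0.6667.
s_C/(n + g + δ)_C = 0.15/0.083 = 1.8072; s_J/(n + g + δ)_J = 0.15/0.104 = 1.4423.
Ratio = (1.8072/1.4423)^0.6667 = 1.2530^0.6667 ≈ 1.1623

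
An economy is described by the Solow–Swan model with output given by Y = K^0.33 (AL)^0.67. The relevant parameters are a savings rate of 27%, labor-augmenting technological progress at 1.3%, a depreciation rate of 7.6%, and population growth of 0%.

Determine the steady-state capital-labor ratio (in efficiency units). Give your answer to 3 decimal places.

k* = 5.240

Steady state requires s·f(k) = (n + g + δ)·k, i.e. s·k^α = (n + g + δ)·k.
Rearranging, k^(1−α) = s / (n + g + δ).
k^0.67 = 0.27 / (0.000 + 0.013 + 0.076) = 0.27 / 0.089 = 3.0337
k* = 3.0337^(1/0.67) ≈ 5.2404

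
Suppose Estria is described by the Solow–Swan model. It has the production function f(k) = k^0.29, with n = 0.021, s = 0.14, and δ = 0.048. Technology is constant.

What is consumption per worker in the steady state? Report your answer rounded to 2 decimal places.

Steady state requires s·f(k) = (n + δ)·k, i.e. s·k^α = (n + δ)·k.
Rearranging, k^(1−α) = s / (n + δ).
k^0.71 = 0.14 / (0.021 + 0.048) = 0.14 / 0.069 = 2.0290
k* = 2.0290^(1/0.71) ≈ 2.7089
y* = (k*)^α = 2.7089^0.29 ≈ 1.3351
c* = (1 − s)·y* = (1 − 0.14) × 1.3351 ≈ 1.1482

c* ≈ 1.15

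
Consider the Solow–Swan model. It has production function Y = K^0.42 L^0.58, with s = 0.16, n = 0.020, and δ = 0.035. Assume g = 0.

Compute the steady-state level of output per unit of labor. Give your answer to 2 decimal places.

Steady state requires s·f(k) = (n + δ)·k, i.e. s·k^α = (n + δ)·k.
Rearranging, k^(1−α) = s / (n + δ).
k^0.58 = 0.16 / (0.020 + 0.035) = 0.16 / 0.055 = 2.9091
k* = 2.9091^(1/0.58) ≈ 6.3035
y* = (k*)^α = 6.3035^0.42 ≈ 2.1668

y* = 2.17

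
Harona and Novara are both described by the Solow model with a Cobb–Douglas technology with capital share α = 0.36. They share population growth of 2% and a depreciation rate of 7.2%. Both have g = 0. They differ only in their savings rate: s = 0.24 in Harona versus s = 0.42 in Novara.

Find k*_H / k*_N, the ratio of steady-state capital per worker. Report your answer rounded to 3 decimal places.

Steady-state k* = [s/(n + δ)]^(1/(1−α)), so the ratio is [ (s_H/(n + δ)_H) / (s_N/(n + δ)_N) ]^1.5625.
s_H/(n + δ)_H = 0.24/0.092 = 2.6087; s_N/(n + δ)_N = 0.42/0.092 = 4.5652.
Ratio = (2.6087/4.5652)^1.5625 = 0.5714^1.5625 ≈ 0.4171

k*_H / k*_N ≈ 0.417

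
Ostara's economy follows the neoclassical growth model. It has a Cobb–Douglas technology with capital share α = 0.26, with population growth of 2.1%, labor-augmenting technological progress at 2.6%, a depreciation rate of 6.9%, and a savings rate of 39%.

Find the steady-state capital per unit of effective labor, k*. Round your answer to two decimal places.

k* = 5.15

Steady state requires s·f(k) = (n + g + δ)·k, i.e. s·k^α = (n + g + δ)·k.
Dividing both sides by k: k^(1−α) = s / (n + g + δ).
k^0.74 = 0.39 / (0.021 + 0.026 + 0.069) = 0.39 / 0.116 = 3.3621
k* = 3.3621^(1/0.74) ≈ 5.1480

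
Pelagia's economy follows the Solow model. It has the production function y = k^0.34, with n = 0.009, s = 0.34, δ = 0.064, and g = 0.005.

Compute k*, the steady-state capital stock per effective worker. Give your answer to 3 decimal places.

At the steady state, Δk = 0, so s·k^α = (n + g + δ)·k.
Dividing both sides by k: k^(1−α) = s / (n + g + δ).
k^0.66 = 0.34 / (0.009 + 0.005 + 0.064) = 0.34 / 0.078 = 4.3590
k* = 4.3590^(1/0.66) ≈ 9.3061

k* = 9.306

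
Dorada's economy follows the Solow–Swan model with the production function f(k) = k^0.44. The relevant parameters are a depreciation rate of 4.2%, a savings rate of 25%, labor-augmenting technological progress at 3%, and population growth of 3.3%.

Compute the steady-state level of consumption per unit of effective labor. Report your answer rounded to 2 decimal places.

c* ≈ 1.48

Steady state requires s·f(k) = (n + g + δ)·k, i.e. s·k^α = (n + g + δ)·k.
Rearranging, k^(1−α) = s / (n + g + δ).
k^0.56 = 0.25 / (0.033 + 0.030 + 0.042) = 0.25 / 0.105 = 2.3810
k* = 2.3810^(1/0.56) ≈ 4.7074
y* = (k*)^α = 4.7074^0.44 ≈ 1.9771
c* = (1 − s)·y* = (1 − 0.25) × 1.9771 ≈ 1.4828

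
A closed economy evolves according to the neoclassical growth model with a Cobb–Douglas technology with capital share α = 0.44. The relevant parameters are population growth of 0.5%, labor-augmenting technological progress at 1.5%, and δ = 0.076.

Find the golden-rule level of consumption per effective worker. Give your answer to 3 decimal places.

c_gold ≈ 1.852

At the golden rule, f'(k) = n + g + δ, so α·k^(α−1) = n + g + δ and k_gold = (α/(n + g + δ))^(1/(1−α)).
k_gold = (0.44/0.096)^(1/0.56) = 4.5833^1.7857 ≈ 15.1588
c_gold = f(k_gold) − (n + g + δ)·k_gold = 3.3074 − 0.096×15.1588 ≈ 1.8522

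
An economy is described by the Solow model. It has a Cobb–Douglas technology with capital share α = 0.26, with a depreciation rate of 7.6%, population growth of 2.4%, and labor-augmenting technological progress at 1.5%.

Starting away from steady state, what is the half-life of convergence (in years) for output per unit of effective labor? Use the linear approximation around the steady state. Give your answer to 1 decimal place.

Near the steady state the convergence rate is λ = (1 − α)(n + g + δ).
λ = (1 − 0.26) × 0.115 = 0.74 × 0.115 = 0.0851
Half-life = ln 2 / λ = 0.6931 / 0.0851 ≈ 8.14 years

half-life ≈ 8.1 years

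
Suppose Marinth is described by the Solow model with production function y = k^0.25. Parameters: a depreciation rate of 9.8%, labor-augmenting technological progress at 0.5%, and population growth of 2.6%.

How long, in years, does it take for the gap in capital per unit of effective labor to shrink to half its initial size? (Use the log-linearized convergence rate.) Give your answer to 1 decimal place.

t_½ ≈ 7.2 years

Near the steady state the convergence rate is λ = (1 − α)(n + g + δ).
λ = (1 − 0.25) × 0.129 = 0.75 × 0.129 = 0.09675
Half-life = ln 2 / λ = 0.6931 / 0.09675 ≈ 7.16 years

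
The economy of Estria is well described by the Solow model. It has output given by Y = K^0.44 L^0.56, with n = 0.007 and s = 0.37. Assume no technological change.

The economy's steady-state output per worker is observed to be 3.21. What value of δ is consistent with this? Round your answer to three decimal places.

Steady state requires s·f(k) = (n + δ)·k, i.e. s·k^α = (n + δ)·k.
Since y* = [s/(n + δ)]^(α/(1−α)), we have s/(n + δ) = (y*)^((1−α)/α) = 3.21^1.2727 = 4.4119.
Therefore n + δ = s / 4.4119 = 0.37 / 4.4119 = 0.0839, so δ = 0.0839 − 0.007 = 0.0769.

δ ≈ 0.077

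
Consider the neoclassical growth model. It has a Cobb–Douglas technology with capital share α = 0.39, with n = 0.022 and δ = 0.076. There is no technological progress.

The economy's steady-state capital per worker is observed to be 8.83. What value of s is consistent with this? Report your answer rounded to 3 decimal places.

s ≈ 0.370

At the steady state, Δk = 0, so s·k^α = (n + δ)·k.
So s / (n + δ) = (k*)^(1−α) = 8.83^0.61 = 3.7760.
Therefore s = 3.7760 × (n + δ) = 3.7760 × 0.098 = 0.3700.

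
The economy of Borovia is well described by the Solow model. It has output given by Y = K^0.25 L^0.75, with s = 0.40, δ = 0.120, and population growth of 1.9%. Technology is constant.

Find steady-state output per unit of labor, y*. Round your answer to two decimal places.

In steady state, investment equals break-even investment: s·k^α = (n + δ)·k.
Dividing both sides by k: k^(1−α) = s / (n + δ).
k^0.75 = 0.40 / (0.019 + 0.120) = 0.40 / 0.139 = 2.8777
k* = 2.8777^(1/0.75) ≈ 4.0932
y* = (k*)^α = 4.0932^0.25 ≈ 1.4224

y* = 1.42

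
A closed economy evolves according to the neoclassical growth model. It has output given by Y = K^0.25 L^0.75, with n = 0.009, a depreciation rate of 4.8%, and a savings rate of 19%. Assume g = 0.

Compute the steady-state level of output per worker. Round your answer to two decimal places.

In steady state, investment equals break-even investment: s·k^α = (n + δ)·k.
Rearranging, k^(1−α) = s / (n + δ).
k^0.75 = 0.19 / (0.009 + 0.048) = 0.19 / 0.057 = 3.3333
k* = 3.3333^(1/0.75) ≈ 4.9793
y* = (k*)^α = 4.9793^0.25 ≈ 1.4938

y* = 1.49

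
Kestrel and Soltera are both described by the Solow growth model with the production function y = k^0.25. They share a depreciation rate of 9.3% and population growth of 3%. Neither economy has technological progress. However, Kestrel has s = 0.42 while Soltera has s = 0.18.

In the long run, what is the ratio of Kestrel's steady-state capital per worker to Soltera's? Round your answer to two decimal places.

ratio ≈ 3.09

Steady-state k* = [s/(n + δ)]^(1/(1−α)), so the ratio is [ (s_K/(n + δ)_K) / (s_S/(n + δ)_S) ]^1.3333.
s_K/(n + δ)_K = 0.42/0.123 = 3.4146; s_S/(n + δ)_S = 0.18/0.123 = 1.4634.
Ratio = (3.4146/1.4634)^1.3333 = 2.3333^1.3333 ≈ 3.0947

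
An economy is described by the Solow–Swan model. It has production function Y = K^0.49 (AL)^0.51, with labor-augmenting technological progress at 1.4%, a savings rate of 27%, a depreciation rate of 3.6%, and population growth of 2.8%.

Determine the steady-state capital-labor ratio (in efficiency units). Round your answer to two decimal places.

k* = 11.41

Steady state requires s·f(k) = (n + g + δ)·k, i.e. s·k^α = (n + g + δ)·k.
Dividing both sides by k: k^(1−α) = s / (n + g + δ).
k^0.51 = 0.27 / (0.028 + 0.014 + 0.036) = 0.27 / 0.078 = 3.4615
k* = 3.4615^(1/0.51) ≈ 11.4125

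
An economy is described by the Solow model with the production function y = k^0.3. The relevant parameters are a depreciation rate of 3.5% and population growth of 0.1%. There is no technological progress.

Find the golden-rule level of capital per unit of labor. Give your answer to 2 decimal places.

k_gold ≈ 20.68

The golden rule sets f'(k) = n + δ, i.e. α·k^(α−1) = n + δ.
So k^(1−α) = α / (n + δ) = 0.3 / 0.036 = 8.3333.
k_gold = 8.3333^(1/0.7) ≈ 20.6754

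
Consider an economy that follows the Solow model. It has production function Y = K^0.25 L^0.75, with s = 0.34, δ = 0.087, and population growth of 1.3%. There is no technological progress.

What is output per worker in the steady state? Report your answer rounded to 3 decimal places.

y* ≈ 1.504

At the steady state, Δk = 0, so s·k^α = (n + δ)·k.
Rearranging, k^(1−α) = s / (n + δ).
k^0.75 = 0.34 / (0.013 + 0.087) = 0.34 / 0.100 = 3.4000
k* = 3.4000^(1/0.75) ≈ 5.1126
y* = (k*)^α = 5.1126^0.25 ≈ 1.5037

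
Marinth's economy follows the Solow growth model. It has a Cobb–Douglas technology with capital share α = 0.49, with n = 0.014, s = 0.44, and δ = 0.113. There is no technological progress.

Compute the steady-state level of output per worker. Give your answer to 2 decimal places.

y* = 3.30

At the steady state, Δk = 0, so s·k^α = (n + δ)·k.
Rearranging, k^(1−α) = s / (n + δ).
k^0.51 = 0.44 / (0.014 + 0.113) = 0.44 / 0.127 = 3.4646
k* = 3.4646^(1/0.51) ≈ 11.4326
y* = (k*)^α = 11.4326^0.49 ≈ 3.2998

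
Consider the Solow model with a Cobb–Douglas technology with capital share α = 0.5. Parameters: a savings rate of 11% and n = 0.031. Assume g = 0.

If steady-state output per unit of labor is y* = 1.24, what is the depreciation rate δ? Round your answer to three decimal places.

δ ≈ 0.058

Steady state requires s·f(k) = (n + δ)·k, i.e. s·k^α = (n + δ)·k.
Since y* = [s/(n + δ)]^(α/(1−α)), we have s/(n + δ) = (y*)^((1−α)/α) = 1.24^1 = 1.2400.
Therefore n + δ = s / 1.2400 = 0.11 / 1.2400 = 0.0887, so δ = 0.0887 − 0.031 = 0.0577.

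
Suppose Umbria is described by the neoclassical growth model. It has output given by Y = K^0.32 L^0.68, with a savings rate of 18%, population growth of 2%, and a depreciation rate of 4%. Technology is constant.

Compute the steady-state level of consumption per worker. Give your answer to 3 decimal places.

In steady state, investment equals break-even investment: s·k^α = (n + δ)·k.
Rearranging, k^(1−α) = s / (n + δ).
k^0.68 = 0.18 / (0.020 + 0.040) = 0.18 / 0.060 = 3.0000
k* = 3.0000^(1/0.68) ≈ 5.0309
y* = (k*)^α = 5.0309^0.32 ≈ 1.6770
c* = (1 − s)·y* = (1 − 0.18) × 1.6770 ≈ 1.3751

c* ≈ 1.375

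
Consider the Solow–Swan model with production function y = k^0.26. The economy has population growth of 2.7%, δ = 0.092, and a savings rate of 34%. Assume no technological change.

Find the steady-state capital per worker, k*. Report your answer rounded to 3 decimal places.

k* = 4.132

At the steady state, Δk = 0, so s·k^α = (n + δ)·k.
Dividing both sides by k: k^(1−α) = s / (n + δ).
k^0.74 = 0.34 / (0.027 + 0.092) = 0.34 / 0.119 = 2.8571
k* = 2.8571^(1/0.74) ≈ 4.1316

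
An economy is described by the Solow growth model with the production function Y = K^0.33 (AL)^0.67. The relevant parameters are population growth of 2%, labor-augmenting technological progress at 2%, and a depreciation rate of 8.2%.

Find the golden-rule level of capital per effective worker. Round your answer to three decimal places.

The golden rule sets f'(k) = n + g + δ, i.e. α·k^(α−1) = n + g + δ.
So k^(1−α) = α / (n + g + δ) = 0.33 / 0.122 = 2.7049.
k_gold = 2.7049^(1/0.67) ≈ 4.4157

k_gold ≈ 4.416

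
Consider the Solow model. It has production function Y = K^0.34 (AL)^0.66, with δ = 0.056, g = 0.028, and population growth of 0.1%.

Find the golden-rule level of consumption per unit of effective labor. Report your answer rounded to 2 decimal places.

At the golden rule, f'(k) = n + g + δ, so α·k^(α−1) = n + g + δ and k_gold = (α/(n + g + δ))^(1/(1−α)).
k_gold = (0.34/0.085)^(1/0.66) = 4.0000^1.5152 ≈ 8.1704
c_gold = f(k_gold) − (n + g + δ)·k_gold = 2.0425 − 0.085×8.1704 ≈ 1.3480

c_gold ≈ 1.35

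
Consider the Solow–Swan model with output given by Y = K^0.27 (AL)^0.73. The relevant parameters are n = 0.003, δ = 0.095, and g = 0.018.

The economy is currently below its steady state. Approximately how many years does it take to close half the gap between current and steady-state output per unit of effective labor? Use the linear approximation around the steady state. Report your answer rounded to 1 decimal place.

Near the steady state the convergence rate is λ = (1 − α)(n + g + δ).
λ = (1 − 0.27) × 0.116 = 0.73 × 0.116 = 0.08468
Half-life = ln 2 / λ = 0.6931 / 0.08468 ≈ 8.18 years

half-life ≈ 8.2 years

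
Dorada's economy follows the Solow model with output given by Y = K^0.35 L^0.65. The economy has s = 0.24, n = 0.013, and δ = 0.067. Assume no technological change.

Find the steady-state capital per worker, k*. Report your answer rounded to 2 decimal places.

k* = 5.42

In steady state, investment equals break-even investment: s·k^α = (n + δ)·k.
Rearranging, k^(1−α) = s / (n + δ).
k^0.65 = 0.24 / (0.013 + 0.067) = 0.24 / 0.080 = 3.0000
k* = 3.0000^(1/0.65) ≈ 5.4204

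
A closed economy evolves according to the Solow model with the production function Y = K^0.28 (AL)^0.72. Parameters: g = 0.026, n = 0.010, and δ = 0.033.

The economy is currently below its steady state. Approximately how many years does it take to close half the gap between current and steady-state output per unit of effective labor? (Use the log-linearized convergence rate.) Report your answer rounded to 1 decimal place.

t_½ ≈ 14.0 years

Near the steady state the convergence rate is λ = (1 − α)(n + g + δ).
λ = (1 − 0.28) × 0.069 = 0.72 × 0.069 = 0.04968
Half-life = ln 2 / λ = 0.6931 / 0.04968 ≈ 13.95 years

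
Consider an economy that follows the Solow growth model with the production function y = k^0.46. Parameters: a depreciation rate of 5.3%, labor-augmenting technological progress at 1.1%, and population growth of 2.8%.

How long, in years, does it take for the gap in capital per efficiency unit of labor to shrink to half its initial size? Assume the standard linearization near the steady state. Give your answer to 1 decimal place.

about 14.0 years

Near the steady state the convergence rate is λ = (1 − α)(n + g + δ).
λ = (1 − 0.46) × 0.092 = 0.54 × 0.092 = 0.04968
Half-life = ln 2 / λ = 0.6931 / 0.04968 ≈ 13.95 years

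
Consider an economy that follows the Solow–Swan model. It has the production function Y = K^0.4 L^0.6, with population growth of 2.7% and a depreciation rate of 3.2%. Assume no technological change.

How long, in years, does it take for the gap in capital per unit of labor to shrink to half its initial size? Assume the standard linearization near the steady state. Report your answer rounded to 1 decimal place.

Near the steady state the convergence rate is λ = (1 − α)(n + δ).
λ = (1 − 0.4) × 0.059 = 0.6 × 0.059 = 0.0354
Half-life = ln 2 / λ = 0.6931 / 0.0354 ≈ 19.58 years

half-life ≈ 19.6 years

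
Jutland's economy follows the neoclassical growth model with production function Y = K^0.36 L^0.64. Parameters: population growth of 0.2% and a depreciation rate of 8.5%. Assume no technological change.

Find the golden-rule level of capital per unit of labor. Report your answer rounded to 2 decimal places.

k_gold ≈ 9.20

The golden rule sets f'(k) = n + δ, i.e. α·k^(α−1) = n + δ.
So k^(1−α) = α / (n + δ) = 0.36 / 0.087 = 4.1379.
k_gold = 4.1379^(1/0.64) ≈ 9.1985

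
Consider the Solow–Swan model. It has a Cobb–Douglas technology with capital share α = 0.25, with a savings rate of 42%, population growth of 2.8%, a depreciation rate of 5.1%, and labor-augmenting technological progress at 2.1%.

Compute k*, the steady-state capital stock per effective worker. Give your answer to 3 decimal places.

k* = 6.776

At the steady state, Δk = 0, so s·k^α = (n + g + δ)·k.
Rearranging, k^(1−α) = s / (n + g + δ).
k^0.75 = 0.42 / (0.028 + 0.021 + 0.051) = 0.42 / 0.100 = 4.2000
k* = 4.2000^(1/0.75) ≈ 6.7764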